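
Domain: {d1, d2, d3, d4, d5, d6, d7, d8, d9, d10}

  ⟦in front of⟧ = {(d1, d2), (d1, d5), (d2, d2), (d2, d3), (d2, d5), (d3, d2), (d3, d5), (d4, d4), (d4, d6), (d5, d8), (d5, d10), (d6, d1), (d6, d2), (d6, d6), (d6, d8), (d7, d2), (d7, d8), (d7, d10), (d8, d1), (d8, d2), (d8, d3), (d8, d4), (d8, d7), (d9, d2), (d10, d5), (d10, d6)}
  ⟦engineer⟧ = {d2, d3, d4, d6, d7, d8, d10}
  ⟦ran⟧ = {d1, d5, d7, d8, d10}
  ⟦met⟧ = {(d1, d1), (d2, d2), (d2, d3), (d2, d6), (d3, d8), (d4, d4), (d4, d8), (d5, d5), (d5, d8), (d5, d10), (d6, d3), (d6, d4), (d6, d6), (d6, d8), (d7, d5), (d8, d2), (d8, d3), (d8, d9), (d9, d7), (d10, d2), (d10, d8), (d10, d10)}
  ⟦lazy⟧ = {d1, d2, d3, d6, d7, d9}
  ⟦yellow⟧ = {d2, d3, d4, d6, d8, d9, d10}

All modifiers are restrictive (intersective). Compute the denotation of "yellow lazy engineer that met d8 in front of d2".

{d3, d6}

⟦that met d8⟧ = {x : ⟨x, d8⟩ ∈ ⟦met⟧} = {d3, d4, d5, d6, d10}
⟦in front of d2⟧ = {x : ⟨x, d2⟩ ∈ ⟦in front of⟧} = {d1, d2, d3, d6, d7, d8, d9}
⟦engineer⟧ = {d2, d3, d4, d6, d7, d8, d10}
… ∩ ⟦that met d8⟧ = {d2, d3, d4, d6, d7, d8, d10} ∩ {d3, d4, d5, d6, d10} = {d3, d4, d6, d10}
… ∩ ⟦in front of d2⟧ = {d3, d4, d6, d10} ∩ {d1, d2, d3, d6, d7, d8, d9} = {d3, d6}
… ∩ ⟦yellow⟧ = {d3, d6} ∩ {d2, d3, d4, d6, d8, d9, d10} = {d3, d6}
… ∩ ⟦lazy⟧ = {d3, d6} ∩ {d1, d2, d3, d6, d7, d9} = {d3, d6}
So ⟦yellow lazy engineer that met d8 in front of d2⟧ = {d3, d6}.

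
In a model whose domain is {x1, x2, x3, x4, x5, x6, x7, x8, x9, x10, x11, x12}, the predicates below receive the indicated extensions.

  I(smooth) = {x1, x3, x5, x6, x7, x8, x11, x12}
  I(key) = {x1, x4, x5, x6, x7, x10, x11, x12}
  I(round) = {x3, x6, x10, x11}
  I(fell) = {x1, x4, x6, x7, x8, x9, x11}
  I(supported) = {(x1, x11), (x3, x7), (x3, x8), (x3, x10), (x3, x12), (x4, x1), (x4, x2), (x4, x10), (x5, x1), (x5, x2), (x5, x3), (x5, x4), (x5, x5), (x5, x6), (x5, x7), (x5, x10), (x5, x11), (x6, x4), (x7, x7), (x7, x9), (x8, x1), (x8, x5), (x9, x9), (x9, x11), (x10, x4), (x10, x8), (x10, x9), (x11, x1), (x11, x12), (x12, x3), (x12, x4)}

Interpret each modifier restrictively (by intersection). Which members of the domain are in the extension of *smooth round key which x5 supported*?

{x6, x11}

⟦which x5 supported⟧ = {x : ⟨x5, x⟩ ∈ ⟦supported⟧} = {x1, x2, x3, x4, x5, x6, x7, x10, x11}
⟦key⟧ = {x1, x4, x5, x6, x7, x10, x11, x12}
… ∩ ⟦which x5 supported⟧ = {x1, x4, x5, x6, x7, x10, x11, x12} ∩ {x1, x2, x3, x4, x5, x6, x7, x10, x11} = {x1, x4, x5, x6, x7, x10, x11}
… ∩ ⟦smooth⟧ = {x1, x4, x5, x6, x7, x10, x11} ∩ {x1, x3, x5, x6, x7, x8, x11, x12} = {x1, x5, x6, x7, x11}
… ∩ ⟦round⟧ = {x1, x5, x6, x7, x11} ∩ {x3, x6, x10, x11} = {x6, x11}
So ⟦smooth round key which x5 supported⟧ = {x6, x11}.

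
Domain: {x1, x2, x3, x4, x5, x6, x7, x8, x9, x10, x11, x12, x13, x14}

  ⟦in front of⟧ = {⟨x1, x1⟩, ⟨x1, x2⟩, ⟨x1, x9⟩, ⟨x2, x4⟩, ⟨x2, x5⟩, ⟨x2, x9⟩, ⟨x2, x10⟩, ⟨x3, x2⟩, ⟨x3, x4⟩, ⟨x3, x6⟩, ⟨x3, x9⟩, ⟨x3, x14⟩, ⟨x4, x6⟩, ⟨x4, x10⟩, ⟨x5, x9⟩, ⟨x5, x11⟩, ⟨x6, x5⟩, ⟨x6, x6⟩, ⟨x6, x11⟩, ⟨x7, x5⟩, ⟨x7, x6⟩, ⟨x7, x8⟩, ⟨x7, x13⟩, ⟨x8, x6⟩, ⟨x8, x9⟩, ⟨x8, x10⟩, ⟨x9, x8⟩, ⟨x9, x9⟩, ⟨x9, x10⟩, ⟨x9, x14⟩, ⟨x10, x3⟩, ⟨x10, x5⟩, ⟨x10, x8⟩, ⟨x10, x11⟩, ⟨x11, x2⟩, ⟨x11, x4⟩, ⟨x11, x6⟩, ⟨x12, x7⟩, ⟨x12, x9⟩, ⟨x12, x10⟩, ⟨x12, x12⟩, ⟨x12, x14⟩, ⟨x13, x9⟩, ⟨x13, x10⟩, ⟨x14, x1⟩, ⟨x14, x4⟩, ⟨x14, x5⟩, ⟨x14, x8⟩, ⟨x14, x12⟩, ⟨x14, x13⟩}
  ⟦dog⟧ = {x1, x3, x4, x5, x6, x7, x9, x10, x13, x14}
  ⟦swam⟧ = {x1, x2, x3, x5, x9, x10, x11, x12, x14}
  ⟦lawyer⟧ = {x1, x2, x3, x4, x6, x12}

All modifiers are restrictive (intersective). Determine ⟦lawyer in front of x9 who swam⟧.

{x1, x2, x3, x12}

⟦in front of x9⟧ = {x : ⟨x, x9⟩ ∈ ⟦in front of⟧} = {x1, x2, x3, x5, x8, x9, x12, x13}
⟦who swam⟧ = ⟦swam⟧ = {x1, x2, x3, x5, x9, x10, x11, x12, x14}
⟦lawyer⟧ = {x1, x2, x3, x4, x6, x12}
… ∩ ⟦in front of x9⟧ = {x1, x2, x3, x4, x6, x12} ∩ {x1, x2, x3, x5, x8, x9, x12, x13} = {x1, x2, x3, x12}
… ∩ ⟦who swam⟧ = {x1, x2, x3, x12} ∩ {x1, x2, x3, x5, x9, x10, x11, x12, x14} = {x1, x2, x3, x12}
So ⟦lawyer in front of x9 who swam⟧ = {x1, x2, x3, x12}.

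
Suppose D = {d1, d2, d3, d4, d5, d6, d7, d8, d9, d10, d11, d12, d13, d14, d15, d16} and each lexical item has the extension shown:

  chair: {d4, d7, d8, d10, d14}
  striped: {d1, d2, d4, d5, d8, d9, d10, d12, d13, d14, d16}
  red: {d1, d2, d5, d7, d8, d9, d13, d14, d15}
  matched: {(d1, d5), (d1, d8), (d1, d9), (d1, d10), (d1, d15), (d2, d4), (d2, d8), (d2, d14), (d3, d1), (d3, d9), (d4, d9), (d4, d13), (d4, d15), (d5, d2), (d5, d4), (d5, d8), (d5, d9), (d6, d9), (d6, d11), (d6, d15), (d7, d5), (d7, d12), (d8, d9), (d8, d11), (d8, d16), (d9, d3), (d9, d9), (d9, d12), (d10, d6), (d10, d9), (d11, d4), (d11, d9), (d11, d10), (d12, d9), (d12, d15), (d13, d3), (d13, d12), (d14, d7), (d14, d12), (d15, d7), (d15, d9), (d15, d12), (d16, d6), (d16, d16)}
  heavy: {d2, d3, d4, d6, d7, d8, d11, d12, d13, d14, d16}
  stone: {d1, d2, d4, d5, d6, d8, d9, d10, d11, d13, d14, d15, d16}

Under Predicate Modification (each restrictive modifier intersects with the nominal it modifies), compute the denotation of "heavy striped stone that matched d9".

{d4, d8}

⟦that matched d9⟧ = {x : ⟨x, d9⟩ ∈ ⟦matched⟧} = {d1, d3, d4, d5, d6, d8, d9, d10, d11, d12, d15}
⟦stone⟧ = {d1, d2, d4, d5, d6, d8, d9, d10, d11, d13, d14, d15, d16}
… ∩ ⟦that matched d9⟧ = {d1, d2, d4, d5, d6, d8, d9, d10, d11, d13, d14, d15, d16} ∩ {d1, d3, d4, d5, d6, d8, d9, d10, d11, d12, d15} = {d1, d4, d5, d6, d8, d9, d10, d11, d15}
… ∩ ⟦heavy⟧ = {d1, d4, d5, d6, d8, d9, d10, d11, d15} ∩ {d2, d3, d4, d6, d7, d8, d11, d12, d13, d14, d16} = {d4, d6, d8, d11}
… ∩ ⟦striped⟧ = {d4, d6, d8, d11} ∩ {d1, d2, d4, d5, d8, d9, d10, d12, d13, d14, d16} = {d4, d8}
So ⟦heavy striped stone that matched d9⟧ = {d4, d8}.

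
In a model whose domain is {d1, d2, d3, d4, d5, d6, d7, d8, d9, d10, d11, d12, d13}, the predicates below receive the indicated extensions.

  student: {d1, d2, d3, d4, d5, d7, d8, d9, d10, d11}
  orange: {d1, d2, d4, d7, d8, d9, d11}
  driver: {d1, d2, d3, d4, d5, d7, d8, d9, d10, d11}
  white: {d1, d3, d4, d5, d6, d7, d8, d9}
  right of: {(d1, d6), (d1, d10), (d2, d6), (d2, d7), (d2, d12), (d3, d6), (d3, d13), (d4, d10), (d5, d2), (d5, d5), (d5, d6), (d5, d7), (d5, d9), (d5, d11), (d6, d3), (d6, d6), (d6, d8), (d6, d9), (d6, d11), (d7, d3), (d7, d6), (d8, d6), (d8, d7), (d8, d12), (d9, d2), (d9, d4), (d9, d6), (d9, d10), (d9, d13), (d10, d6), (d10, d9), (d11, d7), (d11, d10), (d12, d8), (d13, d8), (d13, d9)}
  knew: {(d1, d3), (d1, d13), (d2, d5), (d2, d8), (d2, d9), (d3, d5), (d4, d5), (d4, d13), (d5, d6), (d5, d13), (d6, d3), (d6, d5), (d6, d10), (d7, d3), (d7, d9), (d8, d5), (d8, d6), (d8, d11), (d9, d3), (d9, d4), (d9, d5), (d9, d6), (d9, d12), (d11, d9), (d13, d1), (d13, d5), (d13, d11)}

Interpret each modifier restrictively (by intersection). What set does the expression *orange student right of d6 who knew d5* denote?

⟦right of d6⟧ = {x : ⟨x, d6⟩ ∈ ⟦right of⟧} = {d1, d2, d3, d5, d6, d7, d8, d9, d10}
⟦who knew d5⟧ = {x : ⟨x, d5⟩ ∈ ⟦knew⟧} = {d2, d3, d4, d6, d8, d9, d13}
⟦student⟧ = {d1, d2, d3, d4, d5, d7, d8, d9, d10, d11}
… ∩ ⟦right of d6⟧ = {d1, d2, d3, d4, d5, d7, d8, d9, d10, d11} ∩ {d1, d2, d3, d5, d6, d7, d8, d9, d10} = {d1, d2, d3, d5, d7, d8, d9, d10}
… ∩ ⟦who knew d5⟧ = {d1, d2, d3, d5, d7, d8, d9, d10} ∩ {d2, d3, d4, d6, d8, d9, d13} = {d2, d3, d8, d9}
… ∩ ⟦orange⟧ = {d2, d3, d8, d9} ∩ {d1, d2, d4, d7, d8, d9, d11} = {d2, d8, d9}
So ⟦orange student right of d6 who knew d5⟧ = {d2, d8, d9}.

{d2, d8, d9}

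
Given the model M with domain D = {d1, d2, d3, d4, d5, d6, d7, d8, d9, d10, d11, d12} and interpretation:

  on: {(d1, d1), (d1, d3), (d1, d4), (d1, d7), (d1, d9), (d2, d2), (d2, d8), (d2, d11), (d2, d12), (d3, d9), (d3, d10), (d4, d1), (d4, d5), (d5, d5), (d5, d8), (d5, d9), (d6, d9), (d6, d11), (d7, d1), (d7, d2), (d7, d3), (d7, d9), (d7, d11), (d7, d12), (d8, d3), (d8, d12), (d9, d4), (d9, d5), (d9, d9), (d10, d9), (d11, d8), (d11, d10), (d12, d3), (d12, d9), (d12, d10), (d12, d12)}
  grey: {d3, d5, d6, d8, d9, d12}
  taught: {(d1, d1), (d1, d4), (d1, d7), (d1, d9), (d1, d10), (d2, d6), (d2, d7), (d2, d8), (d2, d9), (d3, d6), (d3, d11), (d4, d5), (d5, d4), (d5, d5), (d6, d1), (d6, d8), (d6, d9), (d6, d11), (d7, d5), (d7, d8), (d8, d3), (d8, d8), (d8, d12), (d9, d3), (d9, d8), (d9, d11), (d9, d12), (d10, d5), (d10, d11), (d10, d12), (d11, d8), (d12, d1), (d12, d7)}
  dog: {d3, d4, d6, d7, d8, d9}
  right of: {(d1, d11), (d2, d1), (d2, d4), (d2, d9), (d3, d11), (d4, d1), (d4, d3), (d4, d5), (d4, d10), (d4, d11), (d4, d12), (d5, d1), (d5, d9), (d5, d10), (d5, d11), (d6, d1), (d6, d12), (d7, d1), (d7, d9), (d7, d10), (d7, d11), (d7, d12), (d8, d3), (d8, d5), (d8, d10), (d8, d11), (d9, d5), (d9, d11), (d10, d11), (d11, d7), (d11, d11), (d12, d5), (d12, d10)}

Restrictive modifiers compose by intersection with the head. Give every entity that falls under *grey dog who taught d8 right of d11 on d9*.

{d9}

⟦who taught d8⟧ = {x : ⟨x, d8⟩ ∈ ⟦taught⟧} = {d2, d6, d7, d8, d9, d11}
⟦right of d11⟧ = {x : ⟨x, d11⟩ ∈ ⟦right of⟧} = {d1, d3, d4, d5, d7, d8, d9, d10, d11}
⟦on d9⟧ = {x : ⟨x, d9⟩ ∈ ⟦on⟧} = {d1, d3, d5, d6, d7, d9, d10, d12}
⟦dog⟧ = {d3, d4, d6, d7, d8, d9}
… ∩ ⟦who taught d8⟧ = {d3, d4, d6, d7, d8, d9} ∩ {d2, d6, d7, d8, d9, d11} = {d6, d7, d8, d9}
… ∩ ⟦right of d11⟧ = {d6, d7, d8, d9} ∩ {d1, d3, d4, d5, d7, d8, d9, d10, d11} = {d7, d8, d9}
… ∩ ⟦on d9⟧ = {d7, d8, d9} ∩ {d1, d3, d5, d6, d7, d9, d10, d12} = {d7, d9}
… ∩ ⟦grey⟧ = {d7, d9} ∩ {d3, d5, d6, d8, d9, d12} = {d9}
So ⟦grey dog who taught d8 right of d11 on d9⟧ = {d9}.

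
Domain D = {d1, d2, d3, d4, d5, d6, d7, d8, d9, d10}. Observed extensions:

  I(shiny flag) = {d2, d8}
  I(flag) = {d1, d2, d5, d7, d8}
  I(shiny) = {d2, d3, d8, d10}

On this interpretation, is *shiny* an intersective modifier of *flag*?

yes

⟦shiny⟧ ∩ ⟦flag⟧ = {d2, d3, d8, d10} ∩ {d1, d2, d5, d7, d8} = {d2, d8}
Observed ⟦shiny flag⟧ = {d2, d8}.
These coincide, so the modifier is intersective here.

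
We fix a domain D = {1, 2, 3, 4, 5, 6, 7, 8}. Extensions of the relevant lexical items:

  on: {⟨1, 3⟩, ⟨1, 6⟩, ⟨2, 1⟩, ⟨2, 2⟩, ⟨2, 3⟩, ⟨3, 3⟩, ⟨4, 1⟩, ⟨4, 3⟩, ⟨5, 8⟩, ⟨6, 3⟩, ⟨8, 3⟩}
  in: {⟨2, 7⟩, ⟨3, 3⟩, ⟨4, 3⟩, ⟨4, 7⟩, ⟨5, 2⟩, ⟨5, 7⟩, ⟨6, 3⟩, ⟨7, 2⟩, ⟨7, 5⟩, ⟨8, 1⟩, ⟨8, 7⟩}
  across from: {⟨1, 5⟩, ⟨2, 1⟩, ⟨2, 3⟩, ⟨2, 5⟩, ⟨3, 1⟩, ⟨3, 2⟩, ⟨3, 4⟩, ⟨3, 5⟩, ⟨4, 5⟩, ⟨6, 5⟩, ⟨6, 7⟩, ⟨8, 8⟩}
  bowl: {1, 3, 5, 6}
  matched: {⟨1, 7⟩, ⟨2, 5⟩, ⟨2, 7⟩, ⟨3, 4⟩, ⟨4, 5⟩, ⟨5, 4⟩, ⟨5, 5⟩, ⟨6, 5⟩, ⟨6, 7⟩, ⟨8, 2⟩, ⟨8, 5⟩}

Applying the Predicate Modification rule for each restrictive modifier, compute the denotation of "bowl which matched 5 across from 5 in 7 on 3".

⟦which matched 5⟧ = {x : ⟨x, 5⟩ ∈ ⟦matched⟧} = {2, 4, 5, 6, 8}
⟦across from 5⟧ = {x : ⟨x, 5⟩ ∈ ⟦across from⟧} = {1, 2, 3, 4, 6}
⟦in 7⟧ = {x : ⟨x, 7⟩ ∈ ⟦in⟧} = {2, 4, 5, 8}
⟦on 3⟧ = {x : ⟨x, 3⟩ ∈ ⟦on⟧} = {1, 2, 3, 4, 6, 8}
⟦bowl⟧ = {1, 3, 5, 6}
… ∩ ⟦which matched 5⟧ = {1, 3, 5, 6} ∩ {2, 4, 5, 6, 8} = {5, 6}
… ∩ ⟦across from 5⟧ = {5, 6} ∩ {1, 2, 3, 4, 6} = {6}
… ∩ ⟦in 7⟧ = {6} ∩ {2, 4, 5, 8} = ∅
… ∩ ⟦on 3⟧ = ∅ ∩ {1, 2, 3, 4, 6, 8} = ∅
So ⟦bowl which matched 5 across from 5 in 7 on 3⟧ = {}.

{}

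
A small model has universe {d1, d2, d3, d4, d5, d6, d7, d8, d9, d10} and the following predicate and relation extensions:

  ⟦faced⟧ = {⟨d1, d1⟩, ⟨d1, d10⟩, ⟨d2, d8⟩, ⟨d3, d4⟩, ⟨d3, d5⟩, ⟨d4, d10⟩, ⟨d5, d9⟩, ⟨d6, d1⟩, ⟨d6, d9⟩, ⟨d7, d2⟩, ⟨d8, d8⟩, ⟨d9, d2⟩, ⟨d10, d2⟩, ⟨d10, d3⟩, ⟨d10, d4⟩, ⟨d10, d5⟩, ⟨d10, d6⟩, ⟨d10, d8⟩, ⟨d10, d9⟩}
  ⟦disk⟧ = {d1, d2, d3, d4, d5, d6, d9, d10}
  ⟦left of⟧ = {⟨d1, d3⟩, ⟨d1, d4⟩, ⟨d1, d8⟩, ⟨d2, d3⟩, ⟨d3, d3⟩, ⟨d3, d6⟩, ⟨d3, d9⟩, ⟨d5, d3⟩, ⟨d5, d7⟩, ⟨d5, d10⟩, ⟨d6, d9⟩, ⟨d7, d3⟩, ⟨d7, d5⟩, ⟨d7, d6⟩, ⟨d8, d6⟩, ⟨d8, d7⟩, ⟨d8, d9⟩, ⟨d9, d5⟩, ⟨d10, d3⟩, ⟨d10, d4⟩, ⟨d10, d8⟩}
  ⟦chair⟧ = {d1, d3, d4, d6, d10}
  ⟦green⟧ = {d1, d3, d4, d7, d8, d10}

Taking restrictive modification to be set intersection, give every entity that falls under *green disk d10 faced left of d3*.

⟦d10 faced⟧ = {x : ⟨d10, x⟩ ∈ ⟦faced⟧} = {d2, d3, d4, d5, d6, d8, d9}
⟦left of d3⟧ = {x : ⟨x, d3⟩ ∈ ⟦left of⟧} = {d1, d2, d3, d5, d7, d10}
⟦disk⟧ = {d1, d2, d3, d4, d5, d6, d9, d10}
… ∩ ⟦d10 faced⟧ = {d1, d2, d3, d4, d5, d6, d9, d10} ∩ {d2, d3, d4, d5, d6, d8, d9} = {d2, d3, d4, d5, d6, d9}
… ∩ ⟦left of d3⟧ = {d2, d3, d4, d5, d6, d9} ∩ {d1, d2, d3, d5, d7, d10} = {d2, d3, d5}
… ∩ ⟦green⟧ = {d2, d3, d5} ∩ {d1, d3, d4, d7, d8, d10} = {d3}
So ⟦green disk d10 faced left of d3⟧ = {d3}.

{d3}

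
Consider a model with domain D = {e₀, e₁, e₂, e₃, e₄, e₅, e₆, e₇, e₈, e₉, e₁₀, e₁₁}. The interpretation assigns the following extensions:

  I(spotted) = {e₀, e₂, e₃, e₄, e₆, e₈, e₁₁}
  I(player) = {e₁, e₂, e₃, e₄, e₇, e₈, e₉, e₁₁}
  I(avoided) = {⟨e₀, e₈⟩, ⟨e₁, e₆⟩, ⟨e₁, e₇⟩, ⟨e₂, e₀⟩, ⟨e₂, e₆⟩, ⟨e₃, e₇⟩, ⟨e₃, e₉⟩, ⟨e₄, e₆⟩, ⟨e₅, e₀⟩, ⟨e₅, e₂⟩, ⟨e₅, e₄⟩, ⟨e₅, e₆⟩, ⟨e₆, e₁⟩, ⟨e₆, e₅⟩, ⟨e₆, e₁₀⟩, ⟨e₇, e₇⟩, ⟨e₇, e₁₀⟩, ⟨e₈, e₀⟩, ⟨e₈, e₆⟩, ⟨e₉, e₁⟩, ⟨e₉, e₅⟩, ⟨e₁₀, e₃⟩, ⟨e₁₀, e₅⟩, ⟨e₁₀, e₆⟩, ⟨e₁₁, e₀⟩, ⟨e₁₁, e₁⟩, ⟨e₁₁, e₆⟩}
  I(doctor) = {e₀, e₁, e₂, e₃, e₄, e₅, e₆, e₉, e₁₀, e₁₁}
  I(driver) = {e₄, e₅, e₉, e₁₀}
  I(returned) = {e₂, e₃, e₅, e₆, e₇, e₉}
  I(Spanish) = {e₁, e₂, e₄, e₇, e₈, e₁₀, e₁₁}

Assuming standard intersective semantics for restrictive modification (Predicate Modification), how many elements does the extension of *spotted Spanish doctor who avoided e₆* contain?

⟦who avoided e₆⟧ = {x : ⟨x, e₆⟩ ∈ ⟦avoided⟧} = {e₁, e₂, e₄, e₅, e₈, e₁₀, e₁₁}
⟦doctor⟧ = {e₀, e₁, e₂, e₃, e₄, e₅, e₆, e₉, e₁₀, e₁₁}
… ∩ ⟦who avoided e₆⟧ = {e₀, e₁, e₂, e₃, e₄, e₅, e₆, e₉, e₁₀, e₁₁} ∩ {e₁, e₂, e₄, e₅, e₈, e₁₀, e₁₁} = {e₁, e₂, e₄, e₅, e₁₀, e₁₁}
… ∩ ⟦spotted⟧ = {e₁, e₂, e₄, e₅, e₁₀, e₁₁} ∩ {e₀, e₂, e₃, e₄, e₆, e₈, e₁₁} = {e₂, e₄, e₁₁}
… ∩ ⟦Spanish⟧ = {e₂, e₄, e₁₁} ∩ {e₁, e₂, e₄, e₇, e₈, e₁₀, e₁₁} = {e₂, e₄, e₁₁}
⟦spotted Spanish doctor who avoided e₆⟧ = {e₂, e₄, e₁₁}, so the cardinality is 3.

3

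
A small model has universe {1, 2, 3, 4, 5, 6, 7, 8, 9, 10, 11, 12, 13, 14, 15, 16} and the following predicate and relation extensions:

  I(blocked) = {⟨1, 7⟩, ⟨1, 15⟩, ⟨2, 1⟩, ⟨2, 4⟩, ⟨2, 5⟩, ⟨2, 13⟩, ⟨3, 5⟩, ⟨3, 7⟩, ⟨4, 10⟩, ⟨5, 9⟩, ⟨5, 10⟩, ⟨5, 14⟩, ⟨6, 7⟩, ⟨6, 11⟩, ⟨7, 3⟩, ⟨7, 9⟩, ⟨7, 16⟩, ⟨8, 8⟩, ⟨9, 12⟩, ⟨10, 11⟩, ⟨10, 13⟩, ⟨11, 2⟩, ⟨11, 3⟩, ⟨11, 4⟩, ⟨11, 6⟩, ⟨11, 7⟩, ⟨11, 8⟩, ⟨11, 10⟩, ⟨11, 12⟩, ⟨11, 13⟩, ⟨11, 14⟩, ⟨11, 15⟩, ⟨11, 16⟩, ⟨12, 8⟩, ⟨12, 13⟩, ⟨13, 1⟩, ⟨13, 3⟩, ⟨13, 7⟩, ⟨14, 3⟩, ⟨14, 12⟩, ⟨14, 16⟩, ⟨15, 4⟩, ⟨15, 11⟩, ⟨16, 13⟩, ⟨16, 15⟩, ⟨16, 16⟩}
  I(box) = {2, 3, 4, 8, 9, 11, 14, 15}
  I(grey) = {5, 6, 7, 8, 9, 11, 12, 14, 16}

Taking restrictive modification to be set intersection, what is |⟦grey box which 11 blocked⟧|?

2

⟦which 11 blocked⟧ = {x : ⟨11, x⟩ ∈ ⟦blocked⟧} = {2, 3, 4, 6, 7, 8, 10, 12, 13, 14, 15, 16}
⟦box⟧ = {2, 3, 4, 8, 9, 11, 14, 15}
… ∩ ⟦which 11 blocked⟧ = {2, 3, 4, 8, 9, 11, 14, 15} ∩ {2, 3, 4, 6, 7, 8, 10, 12, 13, 14, 15, 16} = {2, 3, 4, 8, 14, 15}
… ∩ ⟦grey⟧ = {2, 3, 4, 8, 14, 15} ∩ {5, 6, 7, 8, 9, 11, 12, 14, 16} = {8, 14}
⟦grey box which 11 blocked⟧ = {8, 14}, so the cardinality is 2.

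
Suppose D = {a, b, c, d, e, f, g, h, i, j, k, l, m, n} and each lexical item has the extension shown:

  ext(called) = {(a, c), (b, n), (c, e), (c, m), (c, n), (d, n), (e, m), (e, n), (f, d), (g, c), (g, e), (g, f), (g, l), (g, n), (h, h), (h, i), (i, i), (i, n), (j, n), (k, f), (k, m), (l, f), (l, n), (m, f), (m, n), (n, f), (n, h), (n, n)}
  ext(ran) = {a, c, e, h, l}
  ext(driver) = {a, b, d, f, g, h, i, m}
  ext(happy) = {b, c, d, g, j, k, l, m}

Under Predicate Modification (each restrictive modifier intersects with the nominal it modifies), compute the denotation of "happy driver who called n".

{b, d, g, m}

⟦who called n⟧ = {x : ⟨x, n⟩ ∈ ⟦called⟧} = {b, c, d, e, g, i, j, l, m, n}
⟦driver⟧ = {a, b, d, f, g, h, i, m}
… ∩ ⟦who called n⟧ = {a, b, d, f, g, h, i, m} ∩ {b, c, d, e, g, i, j, l, m, n} = {b, d, g, i, m}
… ∩ ⟦happy⟧ = {b, d, g, i, m} ∩ {b, c, d, g, j, k, l, m} = {b, d, g, m}
So ⟦happy driver who called n⟧ = {b, d, g, m}.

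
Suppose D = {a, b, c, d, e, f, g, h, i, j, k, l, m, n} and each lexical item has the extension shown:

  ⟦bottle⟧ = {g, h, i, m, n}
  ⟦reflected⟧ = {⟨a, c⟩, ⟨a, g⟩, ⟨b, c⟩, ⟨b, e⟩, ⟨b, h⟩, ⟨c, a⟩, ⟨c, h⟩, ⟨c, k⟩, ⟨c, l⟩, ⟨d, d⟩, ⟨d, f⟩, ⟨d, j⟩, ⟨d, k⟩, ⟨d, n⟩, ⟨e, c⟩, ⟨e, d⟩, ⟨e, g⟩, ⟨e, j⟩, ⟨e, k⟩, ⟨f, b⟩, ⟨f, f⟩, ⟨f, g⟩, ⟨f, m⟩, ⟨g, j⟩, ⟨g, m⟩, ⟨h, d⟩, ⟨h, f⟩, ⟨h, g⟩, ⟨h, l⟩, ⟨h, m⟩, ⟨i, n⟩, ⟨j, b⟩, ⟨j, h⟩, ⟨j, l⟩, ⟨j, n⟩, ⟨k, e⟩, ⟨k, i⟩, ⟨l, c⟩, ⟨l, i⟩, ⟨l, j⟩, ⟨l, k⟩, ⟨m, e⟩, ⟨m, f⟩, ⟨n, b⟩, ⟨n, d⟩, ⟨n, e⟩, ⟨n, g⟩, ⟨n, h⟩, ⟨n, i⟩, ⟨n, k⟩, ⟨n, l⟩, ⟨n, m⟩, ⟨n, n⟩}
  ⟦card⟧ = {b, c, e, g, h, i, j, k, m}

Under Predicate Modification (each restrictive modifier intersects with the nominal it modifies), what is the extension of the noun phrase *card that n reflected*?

{b, e, g, h, i, k, m}

⟦that n reflected⟧ = {x : ⟨n, x⟩ ∈ ⟦reflected⟧} = {b, d, e, g, h, i, k, l, m, n}
⟦card⟧ = {b, c, e, g, h, i, j, k, m}
… ∩ ⟦that n reflected⟧ = {b, c, e, g, h, i, j, k, m} ∩ {b, d, e, g, h, i, k, l, m, n} = {b, e, g, h, i, k, m}
So ⟦card that n reflected⟧ = {b, e, g, h, i, k, m}.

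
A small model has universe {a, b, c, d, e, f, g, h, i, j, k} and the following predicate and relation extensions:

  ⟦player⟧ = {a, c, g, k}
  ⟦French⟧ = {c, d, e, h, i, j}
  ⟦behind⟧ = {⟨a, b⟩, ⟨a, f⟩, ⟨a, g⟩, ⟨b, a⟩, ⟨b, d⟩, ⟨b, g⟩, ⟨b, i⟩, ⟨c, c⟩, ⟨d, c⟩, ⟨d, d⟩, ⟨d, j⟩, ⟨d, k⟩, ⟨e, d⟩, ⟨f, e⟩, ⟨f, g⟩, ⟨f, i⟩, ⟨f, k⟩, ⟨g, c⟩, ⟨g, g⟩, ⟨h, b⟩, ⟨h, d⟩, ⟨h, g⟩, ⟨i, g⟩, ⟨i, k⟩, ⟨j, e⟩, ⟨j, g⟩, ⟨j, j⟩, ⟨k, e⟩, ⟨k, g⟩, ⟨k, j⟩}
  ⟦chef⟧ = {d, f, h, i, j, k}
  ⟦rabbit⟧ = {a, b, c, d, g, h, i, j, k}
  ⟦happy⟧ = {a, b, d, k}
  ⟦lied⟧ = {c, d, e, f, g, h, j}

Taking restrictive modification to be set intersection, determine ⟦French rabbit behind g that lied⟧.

{h, j}

⟦behind g⟧ = {x : ⟨x, g⟩ ∈ ⟦behind⟧} = {a, b, f, g, h, i, j, k}
⟦that lied⟧ = ⟦lied⟧ = {c, d, e, f, g, h, j}
⟦rabbit⟧ = {a, b, c, d, g, h, i, j, k}
… ∩ ⟦behind g⟧ = {a, b, c, d, g, h, i, j, k} ∩ {a, b, f, g, h, i, j, k} = {a, b, g, h, i, j, k}
… ∩ ⟦that lied⟧ = {a, b, g, h, i, j, k} ∩ {c, d, e, f, g, h, j} = {g, h, j}
… ∩ ⟦French⟧ = {g, h, j} ∩ {c, d, e, h, i, j} = {h, j}
So ⟦French rabbit behind g that lied⟧ = {h, j}.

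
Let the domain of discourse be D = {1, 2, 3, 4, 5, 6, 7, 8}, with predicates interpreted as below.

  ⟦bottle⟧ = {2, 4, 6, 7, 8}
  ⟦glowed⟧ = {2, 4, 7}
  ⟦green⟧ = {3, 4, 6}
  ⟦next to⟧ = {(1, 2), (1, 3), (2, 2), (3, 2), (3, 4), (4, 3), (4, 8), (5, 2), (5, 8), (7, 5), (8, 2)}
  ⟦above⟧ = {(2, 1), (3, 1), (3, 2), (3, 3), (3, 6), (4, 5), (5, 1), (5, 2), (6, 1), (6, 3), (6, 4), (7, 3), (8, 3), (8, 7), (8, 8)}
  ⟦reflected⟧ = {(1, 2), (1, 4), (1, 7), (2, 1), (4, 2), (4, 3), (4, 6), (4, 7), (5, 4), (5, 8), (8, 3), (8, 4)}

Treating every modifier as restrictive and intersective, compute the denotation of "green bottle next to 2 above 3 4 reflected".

⟦next to 2⟧ = {x : ⟨x, 2⟩ ∈ ⟦next to⟧} = {1, 2, 3, 5, 8}
⟦above 3⟧ = {x : ⟨x, 3⟩ ∈ ⟦above⟧} = {3, 6, 7, 8}
⟦4 reflected⟧ = {x : ⟨4, x⟩ ∈ ⟦reflected⟧} = {2, 3, 6, 7}
⟦bottle⟧ = {2, 4, 6, 7, 8}
… ∩ ⟦next to 2⟧ = {2, 4, 6, 7, 8} ∩ {1, 2, 3, 5, 8} = {2, 8}
… ∩ ⟦above 3⟧ = {2, 8} ∩ {3, 6, 7, 8} = {8}
… ∩ ⟦4 reflected⟧ = {8} ∩ {2, 3, 6, 7} = ∅
… ∩ ⟦green⟧ = ∅ ∩ {3, 4, 6} = ∅
So ⟦green bottle next to 2 above 3 4 reflected⟧ = { }.

{ }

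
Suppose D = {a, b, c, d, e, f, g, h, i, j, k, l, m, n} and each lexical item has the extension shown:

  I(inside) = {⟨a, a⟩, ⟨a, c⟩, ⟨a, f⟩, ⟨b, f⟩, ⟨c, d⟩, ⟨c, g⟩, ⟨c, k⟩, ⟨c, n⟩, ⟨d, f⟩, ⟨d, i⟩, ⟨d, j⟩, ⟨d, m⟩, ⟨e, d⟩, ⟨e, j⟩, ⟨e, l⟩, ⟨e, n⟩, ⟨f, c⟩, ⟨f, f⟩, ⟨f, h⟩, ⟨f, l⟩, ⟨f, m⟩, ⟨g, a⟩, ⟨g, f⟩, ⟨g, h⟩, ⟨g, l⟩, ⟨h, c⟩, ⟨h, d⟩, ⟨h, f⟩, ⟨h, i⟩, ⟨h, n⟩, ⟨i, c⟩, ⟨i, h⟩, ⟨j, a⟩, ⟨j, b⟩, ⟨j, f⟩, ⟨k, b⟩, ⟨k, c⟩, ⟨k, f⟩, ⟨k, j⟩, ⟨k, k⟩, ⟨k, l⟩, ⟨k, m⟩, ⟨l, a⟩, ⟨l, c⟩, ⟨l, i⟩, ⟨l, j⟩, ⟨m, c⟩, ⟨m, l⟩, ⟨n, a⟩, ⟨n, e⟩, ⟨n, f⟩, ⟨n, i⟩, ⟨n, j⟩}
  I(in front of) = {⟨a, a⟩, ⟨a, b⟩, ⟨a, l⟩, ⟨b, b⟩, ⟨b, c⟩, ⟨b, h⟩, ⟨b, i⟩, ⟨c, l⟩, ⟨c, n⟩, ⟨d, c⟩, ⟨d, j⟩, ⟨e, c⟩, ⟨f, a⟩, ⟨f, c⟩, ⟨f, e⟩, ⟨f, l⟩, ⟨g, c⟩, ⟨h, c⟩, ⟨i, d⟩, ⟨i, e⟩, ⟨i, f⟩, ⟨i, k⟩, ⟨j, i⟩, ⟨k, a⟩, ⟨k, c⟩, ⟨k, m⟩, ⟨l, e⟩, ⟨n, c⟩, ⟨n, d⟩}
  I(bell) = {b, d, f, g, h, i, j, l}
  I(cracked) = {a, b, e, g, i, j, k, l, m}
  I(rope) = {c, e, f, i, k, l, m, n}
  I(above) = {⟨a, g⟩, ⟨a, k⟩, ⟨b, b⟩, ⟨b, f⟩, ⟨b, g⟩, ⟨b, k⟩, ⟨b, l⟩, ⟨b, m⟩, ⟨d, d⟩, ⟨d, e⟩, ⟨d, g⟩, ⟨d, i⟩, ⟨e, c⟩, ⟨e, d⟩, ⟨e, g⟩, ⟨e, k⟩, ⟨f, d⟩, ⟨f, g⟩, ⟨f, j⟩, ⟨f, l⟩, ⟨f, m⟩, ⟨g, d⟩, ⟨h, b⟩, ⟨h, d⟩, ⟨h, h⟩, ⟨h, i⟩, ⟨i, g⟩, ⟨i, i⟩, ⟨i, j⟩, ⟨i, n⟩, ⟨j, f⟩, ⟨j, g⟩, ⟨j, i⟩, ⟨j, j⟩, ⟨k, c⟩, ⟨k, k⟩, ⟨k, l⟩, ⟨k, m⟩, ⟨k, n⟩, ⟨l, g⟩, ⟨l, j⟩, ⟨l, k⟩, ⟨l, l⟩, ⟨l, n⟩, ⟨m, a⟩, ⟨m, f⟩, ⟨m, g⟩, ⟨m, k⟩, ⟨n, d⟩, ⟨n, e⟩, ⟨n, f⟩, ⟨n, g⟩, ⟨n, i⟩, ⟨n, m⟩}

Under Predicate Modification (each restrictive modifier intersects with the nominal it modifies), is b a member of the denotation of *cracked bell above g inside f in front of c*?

yes

⟦above g⟧ = {x : ⟨x, g⟩ ∈ ⟦above⟧} = {a, b, d, e, f, i, j, l, m, n}
⟦inside f⟧ = {x : ⟨x, f⟩ ∈ ⟦inside⟧} = {a, b, d, f, g, h, j, k, n}
⟦in front of c⟧ = {x : ⟨x, c⟩ ∈ ⟦in front of⟧} = {b, d, e, f, g, h, k, n}
⟦bell⟧ = {b, d, f, g, h, i, j, l}
… ∩ ⟦above g⟧ = {b, d, f, g, h, i, j, l} ∩ {a, b, d, e, f, i, j, l, m, n} = {b, d, f, i, j, l}
… ∩ ⟦inside f⟧ = {b, d, f, i, j, l} ∩ {a, b, d, f, g, h, j, k, n} = {b, d, f, j}
… ∩ ⟦in front of c⟧ = {b, d, f, j} ∩ {b, d, e, f, g, h, k, n} = {b, d, f}
… ∩ ⟦cracked⟧ = {b, d, f} ∩ {a, b, e, g, i, j, k, l, m} = {b}
⟦cracked bell above g inside f in front of c⟧ = {b}; b ∈ this set.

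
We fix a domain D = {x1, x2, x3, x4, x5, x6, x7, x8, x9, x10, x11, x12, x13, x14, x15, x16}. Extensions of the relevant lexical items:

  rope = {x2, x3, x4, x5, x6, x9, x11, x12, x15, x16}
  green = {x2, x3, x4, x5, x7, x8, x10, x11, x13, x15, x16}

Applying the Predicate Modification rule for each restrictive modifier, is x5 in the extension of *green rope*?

⟦rope⟧ = {x2, x3, x4, x5, x6, x9, x11, x12, x15, x16}
… ∩ ⟦green⟧ = {x2, x3, x4, x5, x6, x9, x11, x12, x15, x16} ∩ {x2, x3, x4, x5, x7, x8, x10, x11, x13, x15, x16} = {x2, x3, x4, x5, x11, x15, x16}
⟦green rope⟧ = {x2, x3, x4, x5, x11, x15, x16}; x5 ∈ this set.

yes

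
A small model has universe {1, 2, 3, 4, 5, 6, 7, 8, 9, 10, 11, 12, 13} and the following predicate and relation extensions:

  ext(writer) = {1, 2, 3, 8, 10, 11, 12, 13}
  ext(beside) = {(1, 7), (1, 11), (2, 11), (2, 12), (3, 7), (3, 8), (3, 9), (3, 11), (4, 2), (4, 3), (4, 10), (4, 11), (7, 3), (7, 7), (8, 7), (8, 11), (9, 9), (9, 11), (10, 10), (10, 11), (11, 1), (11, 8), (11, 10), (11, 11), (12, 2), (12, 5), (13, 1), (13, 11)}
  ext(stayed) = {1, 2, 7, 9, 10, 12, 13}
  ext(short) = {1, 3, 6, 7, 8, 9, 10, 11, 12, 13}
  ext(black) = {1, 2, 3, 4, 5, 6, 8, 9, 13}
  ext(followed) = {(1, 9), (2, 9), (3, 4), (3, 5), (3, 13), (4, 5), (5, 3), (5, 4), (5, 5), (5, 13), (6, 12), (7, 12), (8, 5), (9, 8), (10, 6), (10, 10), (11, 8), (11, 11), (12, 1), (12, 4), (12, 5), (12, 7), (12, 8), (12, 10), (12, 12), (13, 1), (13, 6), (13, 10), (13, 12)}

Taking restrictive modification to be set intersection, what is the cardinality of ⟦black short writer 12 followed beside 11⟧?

2

⟦12 followed⟧ = {x : ⟨12, x⟩ ∈ ⟦followed⟧} = {1, 4, 5, 7, 8, 10, 12}
⟦beside 11⟧ = {x : ⟨x, 11⟩ ∈ ⟦beside⟧} = {1, 2, 3, 4, 8, 9, 10, 11, 13}
⟦writer⟧ = {1, 2, 3, 8, 10, 11, 12, 13}
… ∩ ⟦12 followed⟧ = {1, 2, 3, 8, 10, 11, 12, 13} ∩ {1, 4, 5, 7, 8, 10, 12} = {1, 8, 10, 12}
… ∩ ⟦beside 11⟧ = {1, 8, 10, 12} ∩ {1, 2, 3, 4, 8, 9, 10, 11, 13} = {1, 8, 10}
… ∩ ⟦black⟧ = {1, 8, 10} ∩ {1, 2, 3, 4, 5, 6, 8, 9, 13} = {1, 8}
… ∩ ⟦short⟧ = {1, 8} ∩ {1, 3, 6, 7, 8, 9, 10, 11, 12, 13} = {1, 8}
⟦black short writer 12 followed beside 11⟧ = {1, 8}, so the cardinality is 2.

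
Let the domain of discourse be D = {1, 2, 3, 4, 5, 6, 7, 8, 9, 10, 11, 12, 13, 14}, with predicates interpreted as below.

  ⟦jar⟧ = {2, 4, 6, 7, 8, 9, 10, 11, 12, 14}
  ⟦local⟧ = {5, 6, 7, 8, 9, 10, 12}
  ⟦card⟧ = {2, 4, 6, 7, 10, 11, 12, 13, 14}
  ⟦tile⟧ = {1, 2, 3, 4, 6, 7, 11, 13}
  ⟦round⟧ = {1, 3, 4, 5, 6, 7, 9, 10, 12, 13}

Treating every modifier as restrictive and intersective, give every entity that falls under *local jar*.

⟦jar⟧ = {2, 4, 6, 7, 8, 9, 10, 11, 12, 14}
… ∩ ⟦local⟧ = {2, 4, 6, 7, 8, 9, 10, 11, 12, 14} ∩ {5, 6, 7, 8, 9, 10, 12} = {6, 7, 8, 9, 10, 12}
So ⟦local jar⟧ = {6, 7, 8, 9, 10, 12}.

{6, 7, 8, 9, 10, 12}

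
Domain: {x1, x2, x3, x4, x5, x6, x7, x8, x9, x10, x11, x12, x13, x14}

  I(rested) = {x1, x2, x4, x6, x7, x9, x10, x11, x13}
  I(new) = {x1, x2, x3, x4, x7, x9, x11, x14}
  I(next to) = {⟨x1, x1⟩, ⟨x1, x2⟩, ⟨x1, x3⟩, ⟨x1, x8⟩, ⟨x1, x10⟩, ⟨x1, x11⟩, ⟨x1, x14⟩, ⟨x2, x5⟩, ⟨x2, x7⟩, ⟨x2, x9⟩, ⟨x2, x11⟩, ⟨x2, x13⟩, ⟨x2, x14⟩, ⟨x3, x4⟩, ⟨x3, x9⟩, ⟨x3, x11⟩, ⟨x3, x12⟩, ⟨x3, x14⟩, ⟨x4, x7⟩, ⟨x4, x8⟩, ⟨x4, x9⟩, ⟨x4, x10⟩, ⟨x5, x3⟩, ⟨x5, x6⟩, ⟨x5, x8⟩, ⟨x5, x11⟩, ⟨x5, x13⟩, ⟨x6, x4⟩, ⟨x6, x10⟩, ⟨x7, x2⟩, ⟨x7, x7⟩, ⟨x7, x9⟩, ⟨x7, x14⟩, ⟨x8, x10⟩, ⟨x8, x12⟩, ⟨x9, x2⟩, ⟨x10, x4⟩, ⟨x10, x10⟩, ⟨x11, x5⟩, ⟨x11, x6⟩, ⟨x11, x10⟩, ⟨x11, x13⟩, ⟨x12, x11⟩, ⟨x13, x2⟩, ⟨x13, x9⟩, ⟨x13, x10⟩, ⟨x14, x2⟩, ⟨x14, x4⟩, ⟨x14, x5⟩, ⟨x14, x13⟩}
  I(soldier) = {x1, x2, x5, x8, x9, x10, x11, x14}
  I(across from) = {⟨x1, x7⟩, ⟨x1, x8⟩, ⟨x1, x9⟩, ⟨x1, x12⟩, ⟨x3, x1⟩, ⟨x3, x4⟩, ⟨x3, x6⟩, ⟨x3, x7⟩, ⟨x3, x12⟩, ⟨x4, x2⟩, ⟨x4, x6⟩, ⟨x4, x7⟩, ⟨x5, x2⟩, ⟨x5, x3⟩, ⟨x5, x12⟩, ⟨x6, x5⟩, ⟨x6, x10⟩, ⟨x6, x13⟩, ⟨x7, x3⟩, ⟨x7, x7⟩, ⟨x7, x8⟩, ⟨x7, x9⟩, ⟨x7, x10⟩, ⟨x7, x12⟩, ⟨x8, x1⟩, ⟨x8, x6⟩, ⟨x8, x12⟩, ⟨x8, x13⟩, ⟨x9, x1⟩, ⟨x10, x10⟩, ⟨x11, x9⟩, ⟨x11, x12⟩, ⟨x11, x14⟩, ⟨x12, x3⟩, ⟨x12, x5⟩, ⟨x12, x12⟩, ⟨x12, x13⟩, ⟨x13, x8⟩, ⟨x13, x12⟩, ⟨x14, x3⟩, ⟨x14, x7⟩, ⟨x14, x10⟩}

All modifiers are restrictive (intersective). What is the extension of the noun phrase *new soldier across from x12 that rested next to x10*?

{x1, x11}

⟦across from x12⟧ = {x : ⟨x, x12⟩ ∈ ⟦across from⟧} = {x1, x3, x5, x7, x8, x11, x12, x13}
⟦that rested⟧ = ⟦rested⟧ = {x1, x2, x4, x6, x7, x9, x10, x11, x13}
⟦next to x10⟧ = {x : ⟨x, x10⟩ ∈ ⟦next to⟧} = {x1, x4, x6, x8, x10, x11, x13}
⟦soldier⟧ = {x1, x2, x5, x8, x9, x10, x11, x14}
… ∩ ⟦across from x12⟧ = {x1, x2, x5, x8, x9, x10, x11, x14} ∩ {x1, x3, x5, x7, x8, x11, x12, x13} = {x1, x5, x8, x11}
… ∩ ⟦that rested⟧ = {x1, x5, x8, x11} ∩ {x1, x2, x4, x6, x7, x9, x10, x11, x13} = {x1, x11}
… ∩ ⟦next to x10⟧ = {x1, x11} ∩ {x1, x4, x6, x8, x10, x11, x13} = {x1, x11}
… ∩ ⟦new⟧ = {x1, x11} ∩ {x1, x2, x3, x4, x7, x9, x11, x14} = {x1, x11}
So ⟦new soldier across from x12 that rested next to x10⟧ = {x1, x11}.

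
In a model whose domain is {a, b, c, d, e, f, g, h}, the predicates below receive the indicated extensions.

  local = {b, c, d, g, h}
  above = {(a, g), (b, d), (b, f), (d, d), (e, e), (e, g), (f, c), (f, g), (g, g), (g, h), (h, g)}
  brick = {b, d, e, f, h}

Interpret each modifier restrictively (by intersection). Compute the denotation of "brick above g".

⟦above g⟧ = {x : ⟨x, g⟩ ∈ ⟦above⟧} = {a, e, f, g, h}
⟦brick⟧ = {b, d, e, f, h}
… ∩ ⟦above g⟧ = {b, d, e, f, h} ∩ {a, e, f, g, h} = {e, f, h}
So ⟦brick above g⟧ = {e, f, h}.

{e, f, h}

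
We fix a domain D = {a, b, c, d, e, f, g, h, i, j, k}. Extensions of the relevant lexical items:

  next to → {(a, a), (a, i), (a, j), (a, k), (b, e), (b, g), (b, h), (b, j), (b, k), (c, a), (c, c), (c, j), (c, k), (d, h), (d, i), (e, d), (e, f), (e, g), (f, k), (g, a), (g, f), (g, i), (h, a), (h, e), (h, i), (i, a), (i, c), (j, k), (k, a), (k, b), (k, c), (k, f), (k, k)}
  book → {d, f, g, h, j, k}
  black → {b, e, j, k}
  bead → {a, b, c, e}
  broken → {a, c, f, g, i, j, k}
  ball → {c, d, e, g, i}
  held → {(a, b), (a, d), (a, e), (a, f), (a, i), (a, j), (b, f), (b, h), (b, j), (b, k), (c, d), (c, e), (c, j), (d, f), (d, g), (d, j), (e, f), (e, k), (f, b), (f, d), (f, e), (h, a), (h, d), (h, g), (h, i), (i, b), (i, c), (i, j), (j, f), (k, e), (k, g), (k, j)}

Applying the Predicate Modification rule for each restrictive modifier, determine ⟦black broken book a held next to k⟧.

{j}

⟦a held⟧ = {x : ⟨a, x⟩ ∈ ⟦held⟧} = {b, d, e, f, i, j}
⟦next to k⟧ = {x : ⟨x, k⟩ ∈ ⟦next to⟧} = {a, b, c, f, j, k}
⟦book⟧ = {d, f, g, h, j, k}
… ∩ ⟦a held⟧ = {d, f, g, h, j, k} ∩ {b, d, e, f, i, j} = {d, f, j}
… ∩ ⟦next to k⟧ = {d, f, j} ∩ {a, b, c, f, j, k} = {f, j}
… ∩ ⟦black⟧ = {f, j} ∩ {b, e, j, k} = {j}
… ∩ ⟦broken⟧ = {j} ∩ {a, c, f, g, i, j, k} = {j}
So ⟦black broken book a held next to k⟧ = {j}.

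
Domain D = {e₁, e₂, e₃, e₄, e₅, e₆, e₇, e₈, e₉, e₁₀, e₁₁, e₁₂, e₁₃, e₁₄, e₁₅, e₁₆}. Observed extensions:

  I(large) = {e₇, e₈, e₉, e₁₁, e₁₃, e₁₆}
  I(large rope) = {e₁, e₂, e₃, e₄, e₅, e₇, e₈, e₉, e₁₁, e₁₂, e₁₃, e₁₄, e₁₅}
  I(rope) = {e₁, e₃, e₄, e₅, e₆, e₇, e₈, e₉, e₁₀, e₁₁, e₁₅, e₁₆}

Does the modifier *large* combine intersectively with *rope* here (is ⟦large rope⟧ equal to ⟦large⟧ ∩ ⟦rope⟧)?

⟦large⟧ ∩ ⟦rope⟧ = {e₇, e₈, e₉, e₁₁, e₁₃, e₁₆} ∩ {e₁, e₃, e₄, e₅, e₆, e₇, e₈, e₉, e₁₀, e₁₁, e₁₅, e₁₆} = {e₇, e₈, e₉, e₁₁, e₁₆}
Observed ⟦large rope⟧ = {e₁, e₂, e₃, e₄, e₅, e₇, e₈, e₉, e₁₁, e₁₂, e₁₃, e₁₄, e₁₅}.
These differ, so the modifier is not intersective in this model.

no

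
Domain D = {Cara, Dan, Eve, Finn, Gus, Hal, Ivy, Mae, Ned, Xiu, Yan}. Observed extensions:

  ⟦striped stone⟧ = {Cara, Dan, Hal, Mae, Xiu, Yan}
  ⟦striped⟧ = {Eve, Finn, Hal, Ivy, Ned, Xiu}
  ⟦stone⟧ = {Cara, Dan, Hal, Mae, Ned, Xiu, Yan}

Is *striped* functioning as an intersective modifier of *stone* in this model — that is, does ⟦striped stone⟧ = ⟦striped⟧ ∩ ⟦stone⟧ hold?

no

⟦striped⟧ ∩ ⟦stone⟧ = {Eve, Finn, Hal, Ivy, Ned, Xiu} ∩ {Cara, Dan, Hal, Mae, Ned, Xiu, Yan} = {Hal, Ned, Xiu}
Observed ⟦striped stone⟧ = {Cara, Dan, Hal, Mae, Xiu, Yan}.
These differ, so the modifier is not intersective in this model.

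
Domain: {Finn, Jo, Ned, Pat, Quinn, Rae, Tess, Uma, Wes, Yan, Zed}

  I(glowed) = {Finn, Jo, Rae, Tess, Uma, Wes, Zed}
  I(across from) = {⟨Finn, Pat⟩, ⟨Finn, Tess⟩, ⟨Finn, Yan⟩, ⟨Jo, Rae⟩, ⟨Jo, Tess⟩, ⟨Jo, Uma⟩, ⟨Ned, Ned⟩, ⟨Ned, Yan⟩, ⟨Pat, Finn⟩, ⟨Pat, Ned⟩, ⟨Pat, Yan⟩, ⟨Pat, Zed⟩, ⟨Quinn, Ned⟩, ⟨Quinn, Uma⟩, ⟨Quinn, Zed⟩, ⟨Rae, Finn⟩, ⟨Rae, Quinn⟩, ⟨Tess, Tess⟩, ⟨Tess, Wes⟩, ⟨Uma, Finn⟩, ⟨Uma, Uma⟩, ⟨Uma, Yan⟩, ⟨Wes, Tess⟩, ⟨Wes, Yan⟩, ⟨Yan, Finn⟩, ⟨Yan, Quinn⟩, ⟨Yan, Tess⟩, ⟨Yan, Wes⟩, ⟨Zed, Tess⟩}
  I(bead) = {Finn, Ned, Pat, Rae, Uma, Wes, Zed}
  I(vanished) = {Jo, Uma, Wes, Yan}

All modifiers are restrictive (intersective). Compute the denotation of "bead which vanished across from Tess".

⟦which vanished⟧ = ⟦vanished⟧ = {Jo, Uma, Wes, Yan}
⟦across from Tess⟧ = {x : ⟨x, Tess⟩ ∈ ⟦across from⟧} = {Finn, Jo, Tess, Wes, Yan, Zed}
⟦bead⟧ = {Finn, Ned, Pat, Rae, Uma, Wes, Zed}
… ∩ ⟦which vanished⟧ = {Finn, Ned, Pat, Rae, Uma, Wes, Zed} ∩ {Jo, Uma, Wes, Yan} = {Uma, Wes}
… ∩ ⟦across from Tess⟧ = {Uma, Wes} ∩ {Finn, Jo, Tess, Wes, Yan, Zed} = {Wes}
So ⟦bead which vanished across from Tess⟧ = {Wes}.

{Wes}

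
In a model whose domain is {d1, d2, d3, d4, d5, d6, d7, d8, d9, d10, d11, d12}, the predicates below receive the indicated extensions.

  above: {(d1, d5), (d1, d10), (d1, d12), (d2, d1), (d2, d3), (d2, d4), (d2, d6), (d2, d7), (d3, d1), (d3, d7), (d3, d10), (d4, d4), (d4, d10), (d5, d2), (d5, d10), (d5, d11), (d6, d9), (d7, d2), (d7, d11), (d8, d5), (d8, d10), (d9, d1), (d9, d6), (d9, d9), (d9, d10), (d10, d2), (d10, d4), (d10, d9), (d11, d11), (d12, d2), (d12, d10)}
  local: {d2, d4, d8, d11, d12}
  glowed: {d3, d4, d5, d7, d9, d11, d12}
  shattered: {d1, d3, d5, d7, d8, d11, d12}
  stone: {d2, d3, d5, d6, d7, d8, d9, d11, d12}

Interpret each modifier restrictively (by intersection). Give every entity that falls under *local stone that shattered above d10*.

{d8, d12}

⟦that shattered⟧ = ⟦shattered⟧ = {d1, d3, d5, d7, d8, d11, d12}
⟦above d10⟧ = {x : ⟨x, d10⟩ ∈ ⟦above⟧} = {d1, d3, d4, d5, d8, d9, d12}
⟦stone⟧ = {d2, d3, d5, d6, d7, d8, d9, d11, d12}
… ∩ ⟦that shattered⟧ = {d2, d3, d5, d6, d7, d8, d9, d11, d12} ∩ {d1, d3, d5, d7, d8, d11, d12} = {d3, d5, d7, d8, d11, d12}
… ∩ ⟦above d10⟧ = {d3, d5, d7, d8, d11, d12} ∩ {d1, d3, d4, d5, d8, d9, d12} = {d3, d5, d8, d12}
… ∩ ⟦local⟧ = {d3, d5, d8, d12} ∩ {d2, d4, d8, d11, d12} = {d8, d12}
So ⟦local stone that shattered above d10⟧ = {d8, d12}.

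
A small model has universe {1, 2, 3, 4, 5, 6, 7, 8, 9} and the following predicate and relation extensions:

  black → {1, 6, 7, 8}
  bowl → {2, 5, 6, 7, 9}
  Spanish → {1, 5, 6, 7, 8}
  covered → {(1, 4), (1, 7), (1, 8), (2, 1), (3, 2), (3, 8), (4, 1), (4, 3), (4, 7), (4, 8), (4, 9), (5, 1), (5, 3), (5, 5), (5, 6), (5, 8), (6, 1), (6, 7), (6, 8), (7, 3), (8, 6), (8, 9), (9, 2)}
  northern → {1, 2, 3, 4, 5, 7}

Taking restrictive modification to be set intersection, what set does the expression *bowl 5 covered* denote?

{5, 6}

⟦5 covered⟧ = {x : ⟨5, x⟩ ∈ ⟦covered⟧} = {1, 3, 5, 6, 8}
⟦bowl⟧ = {2, 5, 6, 7, 9}
… ∩ ⟦5 covered⟧ = {2, 5, 6, 7, 9} ∩ {1, 3, 5, 6, 8} = {5, 6}
So ⟦bowl 5 covered⟧ = {5, 6}.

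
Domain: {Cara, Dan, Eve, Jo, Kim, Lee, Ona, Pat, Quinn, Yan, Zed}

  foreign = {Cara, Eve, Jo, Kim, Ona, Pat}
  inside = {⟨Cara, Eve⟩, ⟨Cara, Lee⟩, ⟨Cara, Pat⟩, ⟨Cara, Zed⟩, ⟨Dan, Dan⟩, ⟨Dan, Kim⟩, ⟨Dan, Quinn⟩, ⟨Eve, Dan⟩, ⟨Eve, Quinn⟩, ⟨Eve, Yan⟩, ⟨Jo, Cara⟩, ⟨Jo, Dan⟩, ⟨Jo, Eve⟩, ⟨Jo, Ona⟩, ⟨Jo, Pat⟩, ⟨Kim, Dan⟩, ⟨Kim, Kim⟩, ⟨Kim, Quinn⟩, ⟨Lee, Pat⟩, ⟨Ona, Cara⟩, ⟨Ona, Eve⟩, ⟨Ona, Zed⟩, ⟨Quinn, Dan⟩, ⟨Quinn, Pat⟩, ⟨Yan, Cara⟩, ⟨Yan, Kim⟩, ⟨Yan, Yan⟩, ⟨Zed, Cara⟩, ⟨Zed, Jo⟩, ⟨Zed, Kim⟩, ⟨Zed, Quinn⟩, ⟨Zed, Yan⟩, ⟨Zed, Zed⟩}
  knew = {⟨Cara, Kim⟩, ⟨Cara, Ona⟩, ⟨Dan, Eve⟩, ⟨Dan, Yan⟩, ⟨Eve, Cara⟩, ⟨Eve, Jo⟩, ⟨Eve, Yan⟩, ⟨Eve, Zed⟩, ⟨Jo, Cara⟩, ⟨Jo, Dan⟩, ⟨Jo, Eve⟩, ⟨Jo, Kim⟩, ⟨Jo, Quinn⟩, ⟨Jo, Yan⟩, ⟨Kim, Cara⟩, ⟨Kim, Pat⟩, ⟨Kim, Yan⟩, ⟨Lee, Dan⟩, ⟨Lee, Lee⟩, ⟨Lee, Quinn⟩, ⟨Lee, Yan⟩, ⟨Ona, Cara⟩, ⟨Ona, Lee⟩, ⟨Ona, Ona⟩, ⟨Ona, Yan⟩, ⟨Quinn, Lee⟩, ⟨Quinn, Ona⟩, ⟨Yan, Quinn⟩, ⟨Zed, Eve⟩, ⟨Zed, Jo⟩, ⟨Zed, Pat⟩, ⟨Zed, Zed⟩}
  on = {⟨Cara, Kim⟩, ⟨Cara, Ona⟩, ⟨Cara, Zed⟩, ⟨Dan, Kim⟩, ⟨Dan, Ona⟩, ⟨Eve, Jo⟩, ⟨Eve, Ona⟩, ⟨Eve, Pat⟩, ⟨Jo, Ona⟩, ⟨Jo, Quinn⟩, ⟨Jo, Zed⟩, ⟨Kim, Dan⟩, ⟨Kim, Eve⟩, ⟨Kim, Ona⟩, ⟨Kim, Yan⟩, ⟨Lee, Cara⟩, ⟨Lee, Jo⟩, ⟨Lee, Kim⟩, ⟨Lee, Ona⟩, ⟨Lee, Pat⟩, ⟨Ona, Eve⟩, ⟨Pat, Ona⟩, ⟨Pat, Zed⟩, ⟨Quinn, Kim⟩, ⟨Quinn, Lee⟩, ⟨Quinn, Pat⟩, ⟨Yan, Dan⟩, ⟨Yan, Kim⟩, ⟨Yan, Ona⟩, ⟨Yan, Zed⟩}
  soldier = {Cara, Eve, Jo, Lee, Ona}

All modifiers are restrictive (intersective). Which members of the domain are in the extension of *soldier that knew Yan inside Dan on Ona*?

⟦that knew Yan⟧ = {x : ⟨x, Yan⟩ ∈ ⟦knew⟧} = {Dan, Eve, Jo, Kim, Lee, Ona}
⟦inside Dan⟧ = {x : ⟨x, Dan⟩ ∈ ⟦inside⟧} = {Dan, Eve, Jo, Kim, Quinn}
⟦on Ona⟧ = {x : ⟨x, Ona⟩ ∈ ⟦on⟧} = {Cara, Dan, Eve, Jo, Kim, Lee, Pat, Yan}
⟦soldier⟧ = {Cara, Eve, Jo, Lee, Ona}
… ∩ ⟦that knew Yan⟧ = {Cara, Eve, Jo, Lee, Ona} ∩ {Dan, Eve, Jo, Kim, Lee, Ona} = {Eve, Jo, Lee, Ona}
… ∩ ⟦inside Dan⟧ = {Eve, Jo, Lee, Ona} ∩ {Dan, Eve, Jo, Kim, Quinn} = {Eve, Jo}
… ∩ ⟦on Ona⟧ = {Eve, Jo} ∩ {Cara, Dan, Eve, Jo, Kim, Lee, Pat, Yan} = {Eve, Jo}
So ⟦soldier that knew Yan inside Dan on Ona⟧ = {Eve, Jo}.

{Eve, Jo}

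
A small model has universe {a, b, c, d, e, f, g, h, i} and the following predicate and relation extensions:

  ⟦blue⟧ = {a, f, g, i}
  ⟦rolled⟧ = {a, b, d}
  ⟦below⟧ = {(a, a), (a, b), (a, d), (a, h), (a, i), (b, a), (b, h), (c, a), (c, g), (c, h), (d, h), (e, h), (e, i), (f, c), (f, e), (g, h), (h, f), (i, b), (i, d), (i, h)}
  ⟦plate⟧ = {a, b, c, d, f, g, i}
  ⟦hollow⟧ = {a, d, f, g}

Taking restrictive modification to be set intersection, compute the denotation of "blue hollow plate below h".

⟦below h⟧ = {x : ⟨x, h⟩ ∈ ⟦below⟧} = {a, b, c, d, e, g, i}
⟦plate⟧ = {a, b, c, d, f, g, i}
… ∩ ⟦below h⟧ = {a, b, c, d, f, g, i} ∩ {a, b, c, d, e, g, i} = {a, b, c, d, g, i}
… ∩ ⟦blue⟧ = {a, b, c, d, g, i} ∩ {a, f, g, i} = {a, g, i}
… ∩ ⟦hollow⟧ = {a, g, i} ∩ {a, d, f, g} = {a, g}
So ⟦blue hollow plate below h⟧ = {a, g}.

{a, g}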